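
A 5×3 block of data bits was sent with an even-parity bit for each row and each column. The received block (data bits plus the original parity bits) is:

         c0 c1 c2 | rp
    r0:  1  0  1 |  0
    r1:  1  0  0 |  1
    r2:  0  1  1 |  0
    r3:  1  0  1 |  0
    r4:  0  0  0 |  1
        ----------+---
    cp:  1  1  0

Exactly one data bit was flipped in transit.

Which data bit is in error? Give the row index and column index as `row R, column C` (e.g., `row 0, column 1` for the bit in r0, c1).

Recompute each row's even parity and compare to rp:
  r0: data parity 0, sent rp 0 → ok
  r1: data parity 1, sent rp 1 → ok
  r2: data parity 0, sent rp 0 → ok
  r3: data parity 0, sent rp 0 → ok
  r4: data parity 0, sent rp 1 → mismatch
Recompute each column's even parity and compare to cp:
  c0: data parity 1, sent cp 1 → ok
  c1: data parity 1, sent cp 1 → ok
  c2: data parity 1, sent cp 0 → mismatch
Exactly one row (r4) and one column (c2) fail → the flipped bit is at their intersection.

row 4, column 2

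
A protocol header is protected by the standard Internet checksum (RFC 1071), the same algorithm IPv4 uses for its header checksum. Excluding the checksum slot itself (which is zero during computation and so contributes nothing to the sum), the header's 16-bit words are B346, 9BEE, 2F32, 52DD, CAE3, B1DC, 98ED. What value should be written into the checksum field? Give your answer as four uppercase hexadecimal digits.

190D

One's-complement addition (fold any carry out of bit 15 back into bit 0):
  0xB346 + 0x9BEE = 0x14F34 → wrap carry → 0x4F35
  0x4F35 + 0x2F32 = 0x07E67
  0x7E67 + 0x52DD = 0x0D144
  0xD144 + 0xCAE3 = 0x19C27 → wrap carry → 0x9C28
  0x9C28 + 0xB1DC = 0x14E04 → wrap carry → 0x4E05
  0x4E05 + 0x98ED = 0x0E6F2
One's-complement sum = 0xE6F2.
Checksum = ~0xE6F2 & 0xFFFF = 0x190D.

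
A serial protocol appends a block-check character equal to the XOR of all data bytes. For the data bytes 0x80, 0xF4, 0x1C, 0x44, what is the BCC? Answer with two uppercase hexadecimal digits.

XOR the bytes together:
  start with 0x80
  0x80 ⊕ 0xF4 = 0x74
  0x74 ⊕ 0x1C = 0x68
  0x68 ⊕ 0x44 = 0x2C

2C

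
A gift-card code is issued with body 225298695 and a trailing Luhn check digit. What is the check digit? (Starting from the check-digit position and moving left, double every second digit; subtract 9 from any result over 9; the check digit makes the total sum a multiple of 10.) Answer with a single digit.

Partial digits right→left: 5 9 6 8 9 2 5 2 2
Double every second digit counting from the check-digit position (so the 1st, 3rd, 5th, ... of the partial from the right).
  doubled (with −9 where >9): 1 3 9 1 4 → sum 18
  kept as-is: 9 8 2 2 → sum 21
Total = 18 + 21 = 39.
Check digit = (10 − (39 mod 10)) mod 10 = 1.

1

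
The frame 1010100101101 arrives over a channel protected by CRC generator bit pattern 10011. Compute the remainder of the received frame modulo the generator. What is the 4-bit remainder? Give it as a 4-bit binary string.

Modulo-2 division of 1010100101101 by 10011:
  pos 0: 10101 XOR 10011 = 00110
  pos 2: 11000 XOR 10011 = 01011
  pos 3: 10111 XOR 10011 = 00100
  pos 5: 10001 XOR 10011 = 00010
  pos 8: 10101 XOR 10011 = 00110
Remainder = 0110 (nonzero — an error is detected).

0110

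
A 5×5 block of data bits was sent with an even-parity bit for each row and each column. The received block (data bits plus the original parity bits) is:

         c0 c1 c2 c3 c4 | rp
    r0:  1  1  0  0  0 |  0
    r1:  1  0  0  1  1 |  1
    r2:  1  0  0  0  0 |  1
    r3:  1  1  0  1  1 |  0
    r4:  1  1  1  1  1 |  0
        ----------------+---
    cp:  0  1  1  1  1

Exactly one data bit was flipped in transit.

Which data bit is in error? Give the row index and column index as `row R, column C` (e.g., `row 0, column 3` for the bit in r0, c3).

row 4, column 0

Recompute each row's even parity and compare to rp:
  r0: data parity 0, sent rp 0 → ok
  r1: data parity 1, sent rp 1 → ok
  r2: data parity 1, sent rp 1 → ok
  r3: data parity 0, sent rp 0 → ok
  r4: data parity 1, sent rp 0 → mismatch
Recompute each column's even parity and compare to cp:
  c0: data parity 1, sent cp 0 → mismatch
  c1: data parity 1, sent cp 1 → ok
  c2: data parity 1, sent cp 1 → ok
  c3: data parity 1, sent cp 1 → ok
  c4: data parity 1, sent cp 1 → ok
Exactly one row (r4) and one column (c0) fail → the flipped bit is at their intersection.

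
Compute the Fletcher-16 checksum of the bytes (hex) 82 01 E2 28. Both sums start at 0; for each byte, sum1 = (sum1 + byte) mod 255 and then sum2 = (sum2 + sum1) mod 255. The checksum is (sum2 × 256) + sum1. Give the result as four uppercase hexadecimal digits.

Running sums (mod 255):
  after byte 0 (82): sum1=130, sum2=130
  after byte 1 (01): sum1=131, sum2=6
  after byte 2 (E2): sum1=102, sum2=108
  after byte 3 (28): sum1=142, sum2=250
Checksum = sum2·256 + sum1 = 250·256 + 142 = 64142 = 0xFA8E.

FA8E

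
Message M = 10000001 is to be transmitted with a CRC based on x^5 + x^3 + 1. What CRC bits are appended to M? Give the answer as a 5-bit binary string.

10111

Append 5 zeros: 1000000100000. Divide by 101001 (XOR where the leading bit is 1):
  pos 0: 100000 XOR 101001 = 001001
  pos 2: 100101 XOR 101001 = 001100
  pos 4: 110000 XOR 101001 = 011001
  pos 5: 110010 XOR 101001 = 011011
  pos 6: 110110 XOR 101001 = 011111
  pos 7: 111110 XOR 101001 = 010111
Remainder (last 5 bits) = 10111. This is the CRC / FCS.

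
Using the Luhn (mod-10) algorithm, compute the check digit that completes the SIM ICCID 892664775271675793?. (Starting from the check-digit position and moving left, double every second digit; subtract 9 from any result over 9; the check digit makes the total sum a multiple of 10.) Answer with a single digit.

8

Partial digits right→left: 3 9 7 5 7 6 1 7 2 5 7 7 4 6 6 2 9 8
Double every second digit counting from the check-digit position (so the 1st, 3rd, 5th, ... of the partial from the right).
  doubled (with −9 where >9): 6 5 5 2 4 5 8 3 9 → sum 47
  kept as-is: 9 5 6 7 5 7 6 2 8 → sum 55
Total = 47 + 55 = 102.
Check digit = (10 − (102 mod 10)) mod 10 = 8.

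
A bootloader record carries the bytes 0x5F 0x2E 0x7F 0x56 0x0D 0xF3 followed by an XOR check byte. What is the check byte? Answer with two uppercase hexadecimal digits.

XOR the bytes together:
  start with 0x5F
  0x5F ⊕ 0x2E = 0x71
  0x71 ⊕ 0x7F = 0x0E
  0x0E ⊕ 0x56 = 0x58
  0x58 ⊕ 0x0D = 0x55
  0x55 ⊕ 0xF3 = 0xA6

A6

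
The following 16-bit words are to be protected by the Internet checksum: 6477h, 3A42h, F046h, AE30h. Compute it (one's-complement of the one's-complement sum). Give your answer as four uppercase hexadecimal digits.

One's-complement addition (fold any carry out of bit 15 back into bit 0):
  0x6477 + 0x3A42 = 0x09EB9
  0x9EB9 + 0xF046 = 0x18EFF → wrap carry → 0x8F00
  0x8F00 + 0xAE30 = 0x13D30 → wrap carry → 0x3D31
One's-complement sum = 0x3D31.
Checksum = ~0x3D31 & 0xFFFF = 0xC2CE.

C2CE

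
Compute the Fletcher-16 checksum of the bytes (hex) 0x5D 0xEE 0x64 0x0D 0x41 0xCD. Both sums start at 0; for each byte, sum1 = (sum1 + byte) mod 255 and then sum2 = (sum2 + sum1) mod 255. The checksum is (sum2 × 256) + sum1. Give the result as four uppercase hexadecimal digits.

E3CC

Running sums (mod 255):
  after byte 0 (0x5D): sum1=93, sum2=93
  after byte 1 (0xEE): sum1=76, sum2=169
  after byte 2 (0x64): sum1=176, sum2=90
  after byte 3 (0x0D): sum1=189, sum2=24
  after byte 4 (0x41): sum1=254, sum2=23
  after byte 5 (0xCD): sum1=204, sum2=227
Checksum = sum2·256 + sum1 = 227·256 + 204 = 58316 = 0xE3CC.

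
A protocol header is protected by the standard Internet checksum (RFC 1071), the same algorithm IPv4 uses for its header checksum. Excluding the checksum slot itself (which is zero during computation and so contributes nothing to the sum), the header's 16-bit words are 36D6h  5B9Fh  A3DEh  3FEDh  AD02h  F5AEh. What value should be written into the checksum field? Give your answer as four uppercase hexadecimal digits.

E70C

One's-complement addition (fold any carry out of bit 15 back into bit 0):
  0x36D6 + 0x5B9F = 0x09275
  0x9275 + 0xA3DE = 0x13653 → wrap carry → 0x3654
  0x3654 + 0x3FED = 0x07641
  0x7641 + 0xAD02 = 0x12343 → wrap carry → 0x2344
  0x2344 + 0xF5AE = 0x118F2 → wrap carry → 0x18F3
One's-complement sum = 0x18F3.
Checksum = ~0x18F3 & 0xFFFF = 0xE70C.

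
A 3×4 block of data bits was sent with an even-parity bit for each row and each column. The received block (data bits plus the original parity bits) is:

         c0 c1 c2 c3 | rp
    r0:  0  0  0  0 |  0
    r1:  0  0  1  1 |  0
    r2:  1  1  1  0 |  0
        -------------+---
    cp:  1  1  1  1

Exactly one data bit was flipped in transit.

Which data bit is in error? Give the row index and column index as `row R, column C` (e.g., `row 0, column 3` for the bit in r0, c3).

Recompute each row's even parity and compare to rp:
  r0: data parity 0, sent rp 0 → ok
  r1: data parity 0, sent rp 0 → ok
  r2: data parity 1, sent rp 0 → mismatch
Recompute each column's even parity and compare to cp:
  c0: data parity 1, sent cp 1 → ok
  c1: data parity 1, sent cp 1 → ok
  c2: data parity 0, sent cp 1 → mismatch
  c3: data parity 1, sent cp 1 → ok
Exactly one row (r2) and one column (c2) fail → the flipped bit is at their intersection.

row 2, column 2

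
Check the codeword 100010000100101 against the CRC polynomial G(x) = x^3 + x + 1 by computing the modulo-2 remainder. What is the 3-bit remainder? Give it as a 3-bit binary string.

Modulo-2 division of 100010000100101 by 1011:
  pos 0: 1000 XOR 1011 = 0011
  pos 2: 1110 XOR 1011 = 0101
  pos 3: 1010 XOR 1011 = 0001
  pos 6: 1001 XOR 1011 = 0010
  pos 8: 1000 XOR 1011 = 0011
  pos 10: 1110 XOR 1011 = 0101
  pos 11: 1011 XOR 1011 = 0000
Remainder = 000 (zero — the frame passes the CRC check).

000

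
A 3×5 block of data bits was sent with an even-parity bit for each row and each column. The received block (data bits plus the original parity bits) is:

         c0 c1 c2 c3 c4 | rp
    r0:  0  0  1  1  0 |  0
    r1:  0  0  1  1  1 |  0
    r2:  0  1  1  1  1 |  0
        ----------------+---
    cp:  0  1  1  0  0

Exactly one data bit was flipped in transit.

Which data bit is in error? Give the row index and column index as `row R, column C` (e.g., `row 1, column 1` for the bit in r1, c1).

row 1, column 3

Recompute each row's even parity and compare to rp:
  r0: data parity 0, sent rp 0 → ok
  r1: data parity 1, sent rp 0 → mismatch
  r2: data parity 0, sent rp 0 → ok
Recompute each column's even parity and compare to cp:
  c0: data parity 0, sent cp 0 → ok
  c1: data parity 1, sent cp 1 → ok
  c2: data parity 1, sent cp 1 → ok
  c3: data parity 1, sent cp 0 → mismatch
  c4: data parity 0, sent cp 0 → ok
Exactly one row (r1) and one column (c3) fail → the flipped bit is at their intersection.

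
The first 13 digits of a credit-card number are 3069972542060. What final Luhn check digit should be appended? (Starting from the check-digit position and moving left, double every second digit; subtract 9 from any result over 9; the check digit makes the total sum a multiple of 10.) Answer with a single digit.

1

Partial digits right→left: 0 6 0 2 4 5 2 7 9 9 6 0 3
Double every second digit counting from the check-digit position (so the 1st, 3rd, 5th, ... of the partial from the right).
  doubled (with −9 where >9): 0 0 8 4 9 3 6 → sum 30
  kept as-is: 6 2 5 7 9 0 → sum 29
Total = 30 + 29 = 59.
Check digit = (10 − (59 mod 10)) mod 10 = 1.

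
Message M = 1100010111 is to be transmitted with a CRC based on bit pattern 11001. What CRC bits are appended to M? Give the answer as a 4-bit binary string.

0110

Append 4 zeros: 11000101110000. Divide by 11001 (XOR where the leading bit is 1):
  pos 0: 11000 XOR 11001 = 00001
  pos 4: 11011 XOR 11001 = 00010
  pos 7: 10100 XOR 11001 = 01101
  pos 8: 11010 XOR 11001 = 00011
Remainder (last 4 bits) = 0110. This is the CRC / FCS.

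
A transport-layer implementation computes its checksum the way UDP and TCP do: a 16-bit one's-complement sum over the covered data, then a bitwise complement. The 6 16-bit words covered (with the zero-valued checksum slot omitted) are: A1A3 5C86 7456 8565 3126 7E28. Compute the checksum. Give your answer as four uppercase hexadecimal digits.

One's-complement addition (fold any carry out of bit 15 back into bit 0):
  0xA1A3 + 0x5C86 = 0x0FE29
  0xFE29 + 0x7456 = 0x1727F → wrap carry → 0x7280
  0x7280 + 0x8565 = 0x0F7E5
  0xF7E5 + 0x3126 = 0x1290B → wrap carry → 0x290C
  0x290C + 0x7E28 = 0x0A734
One's-complement sum = 0xA734.
Checksum = ~0xA734 & 0xFFFF = 0x58CB.

58CB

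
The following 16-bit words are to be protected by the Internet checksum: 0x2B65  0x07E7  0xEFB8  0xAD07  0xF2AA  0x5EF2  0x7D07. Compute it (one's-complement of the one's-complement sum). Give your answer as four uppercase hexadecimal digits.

One's-complement addition (fold any carry out of bit 15 back into bit 0):
  0x2B65 + 0x07E7 = 0x0334C
  0x334C + 0xEFB8 = 0x12304 → wrap carry → 0x2305
  0x2305 + 0xAD07 = 0x0D00C
  0xD00C + 0xF2AA = 0x1C2B6 → wrap carry → 0xC2B7
  0xC2B7 + 0x5EF2 = 0x121A9 → wrap carry → 0x21AA
  0x21AA + 0x7D07 = 0x09EB1
One's-complement sum = 0x9EB1.
Checksum = ~0x9EB1 & 0xFFFF = 0x614E.

614E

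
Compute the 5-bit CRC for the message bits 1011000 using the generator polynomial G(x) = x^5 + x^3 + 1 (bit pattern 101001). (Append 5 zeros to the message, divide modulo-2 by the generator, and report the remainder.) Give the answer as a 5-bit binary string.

01000

Append 5 zeros: 101100000000. Divide by 101001 (XOR where the leading bit is 1):
  pos 0: 101100 XOR 101001 = 000101
  pos 3: 101000 XOR 101001 = 000001
Remainder (last 5 bits) = 01000. This is the CRC / FCS.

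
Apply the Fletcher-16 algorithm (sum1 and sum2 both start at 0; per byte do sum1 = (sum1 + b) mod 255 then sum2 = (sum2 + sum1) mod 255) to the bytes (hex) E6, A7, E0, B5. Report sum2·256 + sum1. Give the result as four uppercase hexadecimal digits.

0A25

Running sums (mod 255):
  after byte 0 (E6): sum1=230, sum2=230
  after byte 1 (A7): sum1=142, sum2=117
  after byte 2 (E0): sum1=111, sum2=228
  after byte 3 (B5): sum1=37, sum2=10
Checksum = sum2·256 + sum1 = 10·256 + 37 = 2597 = 0x0A25.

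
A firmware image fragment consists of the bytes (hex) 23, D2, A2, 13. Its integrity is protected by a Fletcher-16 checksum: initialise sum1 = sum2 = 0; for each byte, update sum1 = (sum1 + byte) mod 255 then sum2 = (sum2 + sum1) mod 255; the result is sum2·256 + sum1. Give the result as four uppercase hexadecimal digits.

5DAB

Running sums (mod 255):
  after byte 0 (23): sum1=35, sum2=35
  after byte 1 (D2): sum1=245, sum2=25
  after byte 2 (A2): sum1=152, sum2=177
  after byte 3 (13): sum1=171, sum2=93
Checksum = sum2·256 + sum1 = 93·256 + 171 = 23979 = 0x5DAB.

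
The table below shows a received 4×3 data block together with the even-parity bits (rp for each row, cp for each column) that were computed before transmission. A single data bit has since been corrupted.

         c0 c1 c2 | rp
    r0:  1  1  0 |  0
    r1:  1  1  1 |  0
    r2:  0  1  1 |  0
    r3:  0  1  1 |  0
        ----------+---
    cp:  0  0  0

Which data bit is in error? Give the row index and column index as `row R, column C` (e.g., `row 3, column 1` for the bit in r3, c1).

Recompute each row's even parity and compare to rp:
  r0: data parity 0, sent rp 0 → ok
  r1: data parity 1, sent rp 0 → mismatch
  r2: data parity 0, sent rp 0 → ok
  r3: data parity 0, sent rp 0 → ok
Recompute each column's even parity and compare to cp:
  c0: data parity 0, sent cp 0 → ok
  c1: data parity 0, sent cp 0 → ok
  c2: data parity 1, sent cp 0 → mismatch
Exactly one row (r1) and one column (c2) fail → the flipped bit is at their intersection.

row 1, column 2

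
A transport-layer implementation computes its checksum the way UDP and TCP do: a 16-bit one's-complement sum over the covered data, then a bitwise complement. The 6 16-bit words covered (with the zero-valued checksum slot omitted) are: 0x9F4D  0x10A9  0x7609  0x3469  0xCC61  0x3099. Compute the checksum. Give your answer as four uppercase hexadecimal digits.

One's-complement addition (fold any carry out of bit 15 back into bit 0):
  0x9F4D + 0x10A9 = 0x0AFF6
  0xAFF6 + 0x7609 = 0x125FF → wrap carry → 0x2600
  0x2600 + 0x3469 = 0x05A69
  0x5A69 + 0xCC61 = 0x126CA → wrap carry → 0x26CB
  0x26CB + 0x3099 = 0x05764
One's-complement sum = 0x5764.
Checksum = ~0x5764 & 0xFFFF = 0xA89B.

A89B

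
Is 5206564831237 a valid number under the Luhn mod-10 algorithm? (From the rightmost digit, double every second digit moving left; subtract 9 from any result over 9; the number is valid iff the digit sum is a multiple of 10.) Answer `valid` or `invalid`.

From the right, keep odd positions and double even positions (subtract 9 from any doubled value over 9):
  doubled (positions 2,4,...): 6 2 7 3 3 4 → sum 25
  kept (positions 1,3,...): 7 2 3 4 5 0 5 → sum 26
Total = 51.
51 mod 10 = 1, so the number is invalid.

invalid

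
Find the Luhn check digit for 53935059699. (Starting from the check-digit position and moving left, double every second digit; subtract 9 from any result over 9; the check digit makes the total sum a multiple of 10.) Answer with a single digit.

Partial digits right→left: 9 9 6 9 5 0 5 3 9 3 5
Double every second digit counting from the check-digit position (so the 1st, 3rd, 5th, ... of the partial from the right).
  doubled (with −9 where >9): 9 3 1 1 9 1 → sum 24
  kept as-is: 9 9 0 3 3 → sum 24
Total = 24 + 24 = 48.
Check digit = (10 − (48 mod 10)) mod 10 = 2.

2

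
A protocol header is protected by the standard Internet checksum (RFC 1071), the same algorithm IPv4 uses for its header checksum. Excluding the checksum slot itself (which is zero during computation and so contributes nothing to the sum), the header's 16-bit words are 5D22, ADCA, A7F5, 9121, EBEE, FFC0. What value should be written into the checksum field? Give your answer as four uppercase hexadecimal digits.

One's-complement addition (fold any carry out of bit 15 back into bit 0):
  0x5D22 + 0xADCA = 0x10AEC → wrap carry → 0x0AED
  0x0AED + 0xA7F5 = 0x0B2E2
  0xB2E2 + 0x9121 = 0x14403 → wrap carry → 0x4404
  0x4404 + 0xEBEE = 0x12FF2 → wrap carry → 0x2FF3
  0x2FF3 + 0xFFC0 = 0x12FB3 → wrap carry → 0x2FB4
One's-complement sum = 0x2FB4.
Checksum = ~0x2FB4 & 0xFFFF = 0xD04B.

D04B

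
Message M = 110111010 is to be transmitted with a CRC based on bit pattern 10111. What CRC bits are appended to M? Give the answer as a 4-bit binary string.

Append 4 zeros: 1101110100000. Divide by 10111 (XOR where the leading bit is 1):
  pos 0: 11011 XOR 10111 = 01100
  pos 1: 11001 XOR 10111 = 01110
  pos 2: 11100 XOR 10111 = 01011
  pos 3: 10111 XOR 10111 = 00000
Remainder (last 4 bits) = 0000. This is the CRC / FCS.

0000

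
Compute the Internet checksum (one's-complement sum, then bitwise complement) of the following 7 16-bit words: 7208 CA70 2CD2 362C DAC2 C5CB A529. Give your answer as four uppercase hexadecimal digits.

1AD0

One's-complement addition (fold any carry out of bit 15 back into bit 0):
  0x7208 + 0xCA70 = 0x13C78 → wrap carry → 0x3C79
  0x3C79 + 0x2CD2 = 0x0694B
  0x694B + 0x362C = 0x09F77
  0x9F77 + 0xDAC2 = 0x17A39 → wrap carry → 0x7A3A
  0x7A3A + 0xC5CB = 0x14005 → wrap carry → 0x4006
  0x4006 + 0xA529 = 0x0E52F
One's-complement sum = 0xE52F.
Checksum = ~0xE52F & 0xFFFF = 0x1AD0.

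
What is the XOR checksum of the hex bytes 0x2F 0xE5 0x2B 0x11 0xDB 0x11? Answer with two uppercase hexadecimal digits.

3A

XOR the bytes together:
  start with 0x2F
  0x2F ⊕ 0xE5 = 0xCA
  0xCA ⊕ 0x2B = 0xE1
  0xE1 ⊕ 0x11 = 0xF0
  0xF0 ⊕ 0xDB = 0x2B
  0x2B ⊕ 0x11 = 0x3A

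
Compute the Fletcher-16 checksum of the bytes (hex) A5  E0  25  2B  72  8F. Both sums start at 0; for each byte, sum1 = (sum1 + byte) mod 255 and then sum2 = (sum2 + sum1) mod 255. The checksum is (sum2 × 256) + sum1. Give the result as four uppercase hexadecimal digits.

D0D8

Running sums (mod 255):
  after byte 0 (A5): sum1=165, sum2=165
  after byte 1 (E0): sum1=134, sum2=44
  after byte 2 (25): sum1=171, sum2=215
  after byte 3 (2B): sum1=214, sum2=174
  after byte 4 (72): sum1=73, sum2=247
  after byte 5 (8F): sum1=216, sum2=208
Checksum = sum2·256 + sum1 = 208·256 + 216 = 53464 = 0xD0D8.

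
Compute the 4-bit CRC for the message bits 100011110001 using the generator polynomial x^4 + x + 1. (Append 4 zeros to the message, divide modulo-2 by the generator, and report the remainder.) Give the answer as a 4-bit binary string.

0100

Append 4 zeros: 1000111100010000. Divide by 10011 (XOR where the leading bit is 1):
  pos 0: 10001 XOR 10011 = 00010
  pos 3: 10111 XOR 10011 = 00100
  pos 5: 10000 XOR 10011 = 00011
  pos 8: 11010 XOR 10011 = 01001
  pos 9: 10010 XOR 10011 = 00001
Remainder (last 4 bits) = 0100. This is the CRC / FCS.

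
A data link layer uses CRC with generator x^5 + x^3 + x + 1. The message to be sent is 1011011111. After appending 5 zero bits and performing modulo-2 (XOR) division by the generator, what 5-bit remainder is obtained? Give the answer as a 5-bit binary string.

01010

Append 5 zeros: 101101111100000. Divide by 101011 (XOR where the leading bit is 1):
  pos 0: 101101 XOR 101011 = 000110
  pos 3: 110111 XOR 101011 = 011100
  pos 4: 111001 XOR 101011 = 010010
  pos 5: 100100 XOR 101011 = 001111
  pos 7: 111100 XOR 101011 = 010111
  pos 8: 101110 XOR 101011 = 000101
Remainder (last 5 bits) = 01010. This is the CRC / FCS.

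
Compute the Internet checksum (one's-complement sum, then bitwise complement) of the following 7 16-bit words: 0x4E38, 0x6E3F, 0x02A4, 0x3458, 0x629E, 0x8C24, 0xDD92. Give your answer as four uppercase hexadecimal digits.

4036

One's-complement addition (fold any carry out of bit 15 back into bit 0):
  0x4E38 + 0x6E3F = 0x0BC77
  0xBC77 + 0x02A4 = 0x0BF1B
  0xBF1B + 0x3458 = 0x0F373
  0xF373 + 0x629E = 0x15611 → wrap carry → 0x5612
  0x5612 + 0x8C24 = 0x0E236
  0xE236 + 0xDD92 = 0x1BFC8 → wrap carry → 0xBFC9
One's-complement sum = 0xBFC9.
Checksum = ~0xBFC9 & 0xFFFF = 0x4036.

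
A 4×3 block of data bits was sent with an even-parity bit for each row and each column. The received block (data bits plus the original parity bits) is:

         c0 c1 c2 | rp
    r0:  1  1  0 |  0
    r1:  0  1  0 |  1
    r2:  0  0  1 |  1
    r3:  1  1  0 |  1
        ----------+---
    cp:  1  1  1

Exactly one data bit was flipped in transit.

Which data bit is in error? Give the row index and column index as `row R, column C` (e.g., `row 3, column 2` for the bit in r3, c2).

row 3, column 0

Recompute each row's even parity and compare to rp:
  r0: data parity 0, sent rp 0 → ok
  r1: data parity 1, sent rp 1 → ok
  r2: data parity 1, sent rp 1 → ok
  r3: data parity 0, sent rp 1 → mismatch
Recompute each column's even parity and compare to cp:
  c0: data parity 0, sent cp 1 → mismatch
  c1: data parity 1, sent cp 1 → ok
  c2: data parity 1, sent cp 1 → ok
Exactly one row (r3) and one column (c0) fail → the flipped bit is at their intersection.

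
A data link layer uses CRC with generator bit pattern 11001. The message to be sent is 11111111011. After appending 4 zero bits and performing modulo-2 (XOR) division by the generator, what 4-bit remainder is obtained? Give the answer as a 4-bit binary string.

0000

Append 4 zeros: 111111110110000. Divide by 11001 (XOR where the leading bit is 1):
  pos 0: 11111 XOR 11001 = 00110
  pos 2: 11011 XOR 11001 = 00010
  pos 5: 10101 XOR 11001 = 01100
  pos 6: 11001 XOR 11001 = 00000
Remainder (last 4 bits) = 0000. This is the CRC / FCS.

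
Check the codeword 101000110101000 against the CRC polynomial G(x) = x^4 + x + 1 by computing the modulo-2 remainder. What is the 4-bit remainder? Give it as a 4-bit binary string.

Modulo-2 division of 101000110101000 by 10011:
  pos 0: 10100 XOR 10011 = 00111
  pos 2: 11101 XOR 10011 = 01110
  pos 3: 11101 XOR 10011 = 01110
  pos 4: 11100 XOR 10011 = 01111
  pos 5: 11111 XOR 10011 = 01100
  pos 6: 11000 XOR 10011 = 01011
  pos 7: 10111 XOR 10011 = 00100
  pos 9: 10000 XOR 10011 = 00011
Remainder = 0110 (nonzero — an error is detected).

0110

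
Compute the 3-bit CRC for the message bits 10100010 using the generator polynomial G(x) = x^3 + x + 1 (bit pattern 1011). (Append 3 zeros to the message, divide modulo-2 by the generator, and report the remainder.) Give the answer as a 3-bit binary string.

111

Append 3 zeros: 10100010000. Divide by 1011 (XOR where the leading bit is 1):
  pos 0: 1010 XOR 1011 = 0001
  pos 3: 1001 XOR 1011 = 0010
  pos 5: 1000 XOR 1011 = 0011
  pos 7: 1100 XOR 1011 = 0111
Remainder (last 3 bits) = 111. This is the CRC / FCS.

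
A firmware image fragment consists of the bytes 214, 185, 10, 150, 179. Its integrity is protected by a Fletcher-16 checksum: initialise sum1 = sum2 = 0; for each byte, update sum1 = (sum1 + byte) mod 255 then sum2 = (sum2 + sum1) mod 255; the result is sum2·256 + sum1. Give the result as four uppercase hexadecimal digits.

18E4

Running sums (mod 255):
  after byte 0 (214): sum1=214, sum2=214
  after byte 1 (185): sum1=144, sum2=103
  after byte 2 (10): sum1=154, sum2=2
  after byte 3 (150): sum1=49, sum2=51
  after byte 4 (179): sum1=228, sum2=24
Checksum = sum2·256 + sum1 = 24·256 + 228 = 6372 = 0x18E4.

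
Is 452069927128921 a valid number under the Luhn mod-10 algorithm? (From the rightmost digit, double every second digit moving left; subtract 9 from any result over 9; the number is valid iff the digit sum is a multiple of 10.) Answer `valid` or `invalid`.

invalid

From the right, keep odd positions and double even positions (subtract 9 from any doubled value over 9):
  doubled (positions 2,4,...): 4 7 2 4 9 0 1 → sum 27
  kept (positions 1,3,...): 1 9 2 7 9 6 2 4 → sum 40
Total = 67.
67 mod 10 = 7, so the number is invalid.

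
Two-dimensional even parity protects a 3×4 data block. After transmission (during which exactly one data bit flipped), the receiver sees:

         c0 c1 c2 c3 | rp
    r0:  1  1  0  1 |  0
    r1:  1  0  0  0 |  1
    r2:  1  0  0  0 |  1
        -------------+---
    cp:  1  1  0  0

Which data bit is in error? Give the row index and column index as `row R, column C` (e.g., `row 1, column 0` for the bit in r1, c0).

Recompute each row's even parity and compare to rp:
  r0: data parity 1, sent rp 0 → mismatch
  r1: data parity 1, sent rp 1 → ok
  r2: data parity 1, sent rp 1 → ok
Recompute each column's even parity and compare to cp:
  c0: data parity 1, sent cp 1 → ok
  c1: data parity 1, sent cp 1 → ok
  c2: data parity 0, sent cp 0 → ok
  c3: data parity 1, sent cp 0 → mismatch
Exactly one row (r0) and one column (c3) fail → the flipped bit is at their intersection.

row 0, column 3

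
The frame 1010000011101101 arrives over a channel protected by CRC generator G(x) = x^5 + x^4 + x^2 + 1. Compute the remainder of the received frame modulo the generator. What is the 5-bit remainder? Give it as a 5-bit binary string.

00000

Modulo-2 division of 1010000011101101 by 110101:
  pos 0: 101000 XOR 110101 = 011101
  pos 1: 111010 XOR 110101 = 001111
  pos 3: 111101 XOR 110101 = 001000
  pos 5: 100011 XOR 110101 = 010110
  pos 6: 101100 XOR 110101 = 011001
  pos 7: 110011 XOR 110101 = 000110
  pos 10: 110101 XOR 110101 = 000000
Remainder = 00000 (zero — the frame passes the CRC check).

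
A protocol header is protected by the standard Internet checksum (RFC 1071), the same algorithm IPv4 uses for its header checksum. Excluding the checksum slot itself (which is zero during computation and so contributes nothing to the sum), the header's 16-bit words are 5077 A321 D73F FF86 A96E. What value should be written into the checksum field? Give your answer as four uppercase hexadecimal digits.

8C31

One's-complement addition (fold any carry out of bit 15 back into bit 0):
  0x5077 + 0xA321 = 0x0F398
  0xF398 + 0xD73F = 0x1CAD7 → wrap carry → 0xCAD8
  0xCAD8 + 0xFF86 = 0x1CA5E → wrap carry → 0xCA5F
  0xCA5F + 0xA96E = 0x173CD → wrap carry → 0x73CE
One's-complement sum = 0x73CE.
Checksum = ~0x73CE & 0xFFFF = 0x8C31.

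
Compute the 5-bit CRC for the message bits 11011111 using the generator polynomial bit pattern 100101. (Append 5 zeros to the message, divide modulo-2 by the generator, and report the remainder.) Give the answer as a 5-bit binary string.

00101

Append 5 zeros: 1101111100000. Divide by 100101 (XOR where the leading bit is 1):
  pos 0: 110111 XOR 100101 = 010010
  pos 1: 100101 XOR 100101 = 000000
  pos 7: 100000 XOR 100101 = 000101
Remainder (last 5 bits) = 00101. This is the CRC / FCS.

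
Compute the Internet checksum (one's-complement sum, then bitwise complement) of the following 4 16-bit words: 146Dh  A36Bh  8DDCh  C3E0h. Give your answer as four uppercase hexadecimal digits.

One's-complement addition (fold any carry out of bit 15 back into bit 0):
  0x146D + 0xA36B = 0x0B7D8
  0xB7D8 + 0x8DDC = 0x145B4 → wrap carry → 0x45B5
  0x45B5 + 0xC3E0 = 0x10995 → wrap carry → 0x0996
One's-complement sum = 0x0996.
Checksum = ~0x0996 & 0xFFFF = 0xF669.

F669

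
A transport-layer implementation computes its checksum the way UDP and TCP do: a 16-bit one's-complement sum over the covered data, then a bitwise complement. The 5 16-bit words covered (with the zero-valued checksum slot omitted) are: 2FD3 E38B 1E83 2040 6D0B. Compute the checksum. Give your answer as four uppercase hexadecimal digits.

One's-complement addition (fold any carry out of bit 15 back into bit 0):
  0x2FD3 + 0xE38B = 0x1135E → wrap carry → 0x135F
  0x135F + 0x1E83 = 0x031E2
  0x31E2 + 0x2040 = 0x05222
  0x5222 + 0x6D0B = 0x0BF2D
One's-complement sum = 0xBF2D.
Checksum = ~0xBF2D & 0xFFFF = 0x40D2.

40D2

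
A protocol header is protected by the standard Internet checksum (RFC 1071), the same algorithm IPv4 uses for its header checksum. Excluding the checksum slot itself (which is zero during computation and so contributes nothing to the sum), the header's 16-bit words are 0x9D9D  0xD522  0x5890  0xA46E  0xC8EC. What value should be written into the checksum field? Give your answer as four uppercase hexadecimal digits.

C753

One's-complement addition (fold any carry out of bit 15 back into bit 0):
  0x9D9D + 0xD522 = 0x172BF → wrap carry → 0x72C0
  0x72C0 + 0x5890 = 0x0CB50
  0xCB50 + 0xA46E = 0x16FBE → wrap carry → 0x6FBF
  0x6FBF + 0xC8EC = 0x138AB → wrap carry → 0x38AC
One's-complement sum = 0x38AC.
Checksum = ~0x38AC & 0xFFFF = 0xC753.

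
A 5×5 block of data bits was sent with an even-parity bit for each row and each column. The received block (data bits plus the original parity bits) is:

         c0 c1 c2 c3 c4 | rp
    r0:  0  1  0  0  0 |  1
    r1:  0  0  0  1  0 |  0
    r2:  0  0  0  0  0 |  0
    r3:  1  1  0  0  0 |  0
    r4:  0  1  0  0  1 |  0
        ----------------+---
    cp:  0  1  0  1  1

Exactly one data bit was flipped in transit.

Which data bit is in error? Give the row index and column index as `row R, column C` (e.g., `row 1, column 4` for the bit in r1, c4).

row 1, column 0

Recompute each row's even parity and compare to rp:
  r0: data parity 1, sent rp 1 → ok
  r1: data parity 1, sent rp 0 → mismatch
  r2: data parity 0, sent rp 0 → ok
  r3: data parity 0, sent rp 0 → ok
  r4: data parity 0, sent rp 0 → ok
Recompute each column's even parity and compare to cp:
  c0: data parity 1, sent cp 0 → mismatch
  c1: data parity 1, sent cp 1 → ok
  c2: data parity 0, sent cp 0 → ok
  c3: data parity 1, sent cp 1 → ok
  c4: data parity 1, sent cp 1 → ok
Exactly one row (r1) and one column (c0) fail → the flipped bit is at their intersection.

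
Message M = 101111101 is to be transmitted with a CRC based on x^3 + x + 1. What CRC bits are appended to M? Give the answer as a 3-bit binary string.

Append 3 zeros: 101111101000. Divide by 1011 (XOR where the leading bit is 1):
  pos 0: 1011 XOR 1011 = 0000
  pos 4: 1110 XOR 1011 = 0101
  pos 5: 1011 XOR 1011 = 0000
Remainder (last 3 bits) = 000. This is the CRC / FCS.

000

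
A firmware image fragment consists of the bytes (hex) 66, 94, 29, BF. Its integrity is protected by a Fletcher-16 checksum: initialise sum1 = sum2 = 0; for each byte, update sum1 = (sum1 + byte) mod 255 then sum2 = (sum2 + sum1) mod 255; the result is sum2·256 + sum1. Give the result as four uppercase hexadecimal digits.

69E3

Running sums (mod 255):
  after byte 0 (66): sum1=102, sum2=102
  after byte 1 (94): sum1=250, sum2=97
  after byte 2 (29): sum1=36, sum2=133
  after byte 3 (BF): sum1=227, sum2=105
Checksum = sum2·256 + sum1 = 105·256 + 227 = 27107 = 0x69E3.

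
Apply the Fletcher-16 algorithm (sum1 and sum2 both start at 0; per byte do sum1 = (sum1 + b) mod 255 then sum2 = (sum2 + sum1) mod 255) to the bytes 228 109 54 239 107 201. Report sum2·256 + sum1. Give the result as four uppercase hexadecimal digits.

Running sums (mod 255):
  after byte 0 (228): sum1=228, sum2=228
  after byte 1 (109): sum1=82, sum2=55
  after byte 2 (54): sum1=136, sum2=191
  after byte 3 (239): sum1=120, sum2=56
  after byte 4 (107): sum1=227, sum2=28
  after byte 5 (201): sum1=173, sum2=201
Checksum = sum2·256 + sum1 = 201·256 + 173 = 51629 = 0xC9AD.

C9AD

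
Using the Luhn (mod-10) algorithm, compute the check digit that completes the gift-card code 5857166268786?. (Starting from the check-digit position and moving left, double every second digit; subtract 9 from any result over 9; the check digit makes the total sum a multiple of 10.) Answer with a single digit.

Partial digits right→left: 6 8 7 8 6 2 6 6 1 7 5 8 5
Double every second digit counting from the check-digit position (so the 1st, 3rd, 5th, ... of the partial from the right).
  doubled (with −9 where >9): 3 5 3 3 2 1 1 → sum 18
  kept as-is: 8 8 2 6 7 8 → sum 39
Total = 18 + 39 = 57.
Check digit = (10 − (57 mod 10)) mod 10 = 3.

3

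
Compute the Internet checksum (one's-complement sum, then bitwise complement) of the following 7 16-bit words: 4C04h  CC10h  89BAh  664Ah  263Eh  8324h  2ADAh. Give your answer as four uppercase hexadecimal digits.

23A9

One's-complement addition (fold any carry out of bit 15 back into bit 0):
  0x4C04 + 0xCC10 = 0x11814 → wrap carry → 0x1815
  0x1815 + 0x89BA = 0x0A1CF
  0xA1CF + 0x664A = 0x10819 → wrap carry → 0x081A
  0x081A + 0x263E = 0x02E58
  0x2E58 + 0x8324 = 0x0B17C
  0xB17C + 0x2ADA = 0x0DC56
One's-complement sum = 0xDC56.
Checksum = ~0xDC56 & 0xFFFF = 0x23A9.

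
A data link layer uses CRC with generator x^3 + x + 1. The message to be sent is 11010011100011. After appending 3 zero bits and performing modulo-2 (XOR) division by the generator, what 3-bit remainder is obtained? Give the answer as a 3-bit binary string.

011

Append 3 zeros: 11010011100011000. Divide by 1011 (XOR where the leading bit is 1):
  pos 0: 1101 XOR 1011 = 0110
  pos 1: 1100 XOR 1011 = 0111
  pos 2: 1110 XOR 1011 = 0101
  pos 3: 1011 XOR 1011 = 0000
  pos 7: 1100 XOR 1011 = 0111
  pos 8: 1110 XOR 1011 = 0101
  pos 9: 1011 XOR 1011 = 0000
  pos 13: 1000 XOR 1011 = 0011
Remainder (last 3 bits) = 011. This is the CRC / FCS.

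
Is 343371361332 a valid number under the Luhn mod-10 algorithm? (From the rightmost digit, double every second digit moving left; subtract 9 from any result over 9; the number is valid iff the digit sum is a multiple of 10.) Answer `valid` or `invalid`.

valid

From the right, keep odd positions and double even positions (subtract 9 from any doubled value over 9):
  doubled (positions 2,4,...): 6 2 6 5 6 6 → sum 31
  kept (positions 1,3,...): 2 3 6 1 3 4 → sum 19
Total = 50.
50 mod 10 = 0, so the number is valid.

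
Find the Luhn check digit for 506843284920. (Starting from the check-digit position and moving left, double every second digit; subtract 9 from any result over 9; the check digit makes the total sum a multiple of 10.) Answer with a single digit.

Partial digits right→left: 0 2 9 4 8 2 3 4 8 6 0 5
Double every second digit counting from the check-digit position (so the 1st, 3rd, 5th, ... of the partial from the right).
  doubled (with −9 where >9): 0 9 7 6 7 0 → sum 29
  kept as-is: 2 4 2 4 6 5 → sum 23
Total = 29 + 23 = 52.
Check digit = (10 − (52 mod 10)) mod 10 = 8.

8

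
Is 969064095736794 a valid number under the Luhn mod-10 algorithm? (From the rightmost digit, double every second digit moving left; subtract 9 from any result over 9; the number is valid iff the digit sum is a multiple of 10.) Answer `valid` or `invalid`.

From the right, keep odd positions and double even positions (subtract 9 from any doubled value over 9):
  doubled (positions 2,4,...): 9 3 5 9 8 0 3 → sum 37
  kept (positions 1,3,...): 4 7 3 5 0 6 9 9 → sum 43
Total = 80.
80 mod 10 = 0, so the number is valid.

valid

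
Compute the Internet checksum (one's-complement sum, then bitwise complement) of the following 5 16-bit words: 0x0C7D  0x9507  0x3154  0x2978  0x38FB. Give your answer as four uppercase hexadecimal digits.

One's-complement addition (fold any carry out of bit 15 back into bit 0):
  0x0C7D + 0x9507 = 0x0A184
  0xA184 + 0x3154 = 0x0D2D8
  0xD2D8 + 0x2978 = 0x0FC50
  0xFC50 + 0x38FB = 0x1354B → wrap carry → 0x354C
One's-complement sum = 0x354C.
Checksum = ~0x354C & 0xFFFF = 0xCAB3.

CAB3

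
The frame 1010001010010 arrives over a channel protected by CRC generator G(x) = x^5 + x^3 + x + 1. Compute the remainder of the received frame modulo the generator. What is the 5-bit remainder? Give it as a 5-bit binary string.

01101

Modulo-2 division of 1010001010010 by 101011:
  pos 0: 101000 XOR 101011 = 000011
  pos 4: 111010 XOR 101011 = 010001
  pos 5: 100010 XOR 101011 = 001001
  pos 7: 100110 XOR 101011 = 001101
Remainder = 01101 (nonzero — an error is detected).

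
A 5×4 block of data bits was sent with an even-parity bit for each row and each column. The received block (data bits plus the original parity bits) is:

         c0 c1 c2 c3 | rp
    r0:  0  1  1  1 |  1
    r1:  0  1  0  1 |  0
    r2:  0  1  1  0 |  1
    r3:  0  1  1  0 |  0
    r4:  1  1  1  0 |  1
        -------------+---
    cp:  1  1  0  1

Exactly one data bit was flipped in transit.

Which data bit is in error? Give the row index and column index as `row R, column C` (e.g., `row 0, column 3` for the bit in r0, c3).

Recompute each row's even parity and compare to rp:
  r0: data parity 1, sent rp 1 → ok
  r1: data parity 0, sent rp 0 → ok
  r2: data parity 0, sent rp 1 → mismatch
  r3: data parity 0, sent rp 0 → ok
  r4: data parity 1, sent rp 1 → ok
Recompute each column's even parity and compare to cp:
  c0: data parity 1, sent cp 1 → ok
  c1: data parity 1, sent cp 1 → ok
  c2: data parity 0, sent cp 0 → ok
  c3: data parity 0, sent cp 1 → mismatch
Exactly one row (r2) and one column (c3) fail → the flipped bit is at their intersection.

row 2, column 3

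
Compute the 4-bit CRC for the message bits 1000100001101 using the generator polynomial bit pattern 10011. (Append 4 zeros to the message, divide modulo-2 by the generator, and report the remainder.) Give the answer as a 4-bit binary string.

1001

Append 4 zeros: 10001000011010000. Divide by 10011 (XOR where the leading bit is 1):
  pos 0: 10001 XOR 10011 = 00010
  pos 3: 10000 XOR 10011 = 00011
  pos 6: 11011 XOR 10011 = 01000
  pos 7: 10000 XOR 10011 = 00011
  pos 10: 11100 XOR 10011 = 01111
  pos 11: 11110 XOR 10011 = 01101
  pos 12: 11010 XOR 10011 = 01001
Remainder (last 4 bits) = 1001. This is the CRC / FCS.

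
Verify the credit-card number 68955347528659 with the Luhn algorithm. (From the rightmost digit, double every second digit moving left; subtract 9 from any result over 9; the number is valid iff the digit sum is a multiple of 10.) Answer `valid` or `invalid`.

valid

From the right, keep odd positions and double even positions (subtract 9 from any doubled value over 9):
  doubled (positions 2,4,...): 1 7 1 8 1 9 3 → sum 30
  kept (positions 1,3,...): 9 6 2 7 3 5 8 → sum 40
Total = 70.
70 mod 10 = 0, so the number is valid.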